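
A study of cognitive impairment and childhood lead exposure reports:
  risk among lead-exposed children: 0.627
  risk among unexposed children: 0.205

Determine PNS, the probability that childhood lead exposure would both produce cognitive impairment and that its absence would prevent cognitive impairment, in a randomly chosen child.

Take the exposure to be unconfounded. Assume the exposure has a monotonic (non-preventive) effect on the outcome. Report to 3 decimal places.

PNS ≈ 0.422

Let p₁ = 0.627, p₀ = 0.205.
Under exogeneity and monotonicity, PNS = p₁ − p₀.
PNS = 0.627 − 0.205 = 0.422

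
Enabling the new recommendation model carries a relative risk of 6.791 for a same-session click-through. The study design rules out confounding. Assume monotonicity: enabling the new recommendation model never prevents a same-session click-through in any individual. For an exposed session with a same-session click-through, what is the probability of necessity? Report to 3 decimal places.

PN ≈ 0.853

Under exogeneity and monotonicity, PN = (RR − 1) / RR = 1 − 1/RR.
PN = (6.791 − 1) / 6.791 = 5.791 / 6.791 ≈ 0.8527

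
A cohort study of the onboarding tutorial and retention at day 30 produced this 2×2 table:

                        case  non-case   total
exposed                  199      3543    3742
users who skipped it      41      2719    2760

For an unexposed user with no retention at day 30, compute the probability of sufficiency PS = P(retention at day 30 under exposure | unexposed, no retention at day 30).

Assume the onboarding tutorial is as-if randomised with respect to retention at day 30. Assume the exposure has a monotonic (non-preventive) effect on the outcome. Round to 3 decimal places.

p₁ = P(outcome | exposed) = 199/3742 = 0.05318
p₀ = P(outcome | unexposed) = 41/2760 = 0.014855
Under exogeneity and monotonicity, PS = (p₁ − p₀)/(1 − p₀).
PS = (0.05318 − 0.014855) / 0.98514 ≈ 0.0389

PS ≈ 0.039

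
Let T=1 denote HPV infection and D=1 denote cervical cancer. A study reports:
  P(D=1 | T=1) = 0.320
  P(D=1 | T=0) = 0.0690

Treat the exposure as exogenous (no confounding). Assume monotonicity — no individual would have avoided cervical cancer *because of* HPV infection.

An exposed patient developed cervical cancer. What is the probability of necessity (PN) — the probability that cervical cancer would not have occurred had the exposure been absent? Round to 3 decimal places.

Let p₁ = 0.32, p₀ = 0.069.
Under exogeneity and monotonicity, PN = (p₁ − p₀) / p₁.
PN = (0.32 − 0.069) / 0.32 = 0.251 / 0.32 ≈ 0.7844

PN ≈ 0.784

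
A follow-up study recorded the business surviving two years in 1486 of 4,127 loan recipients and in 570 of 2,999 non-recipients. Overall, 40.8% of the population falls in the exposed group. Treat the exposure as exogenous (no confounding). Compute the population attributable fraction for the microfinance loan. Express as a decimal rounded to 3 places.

PAF ≈ 0.267

p₁ = P(outcome | exposed) = 1486/4127 = 0.36007
p₀ = P(outcome | unexposed) = 570/2999 = 0.19006
Overall risk P(Y=1) = π·p₁ + (1−π)·p₀ = 0.408×0.36007 + 0.592×0.19006 = 0.25943.
Under exogeneity, PAF = [P(Y=1) − p₀] / P(Y=1).
PAF = (0.25943 − 0.19006) / 0.25943 ≈ 0.2674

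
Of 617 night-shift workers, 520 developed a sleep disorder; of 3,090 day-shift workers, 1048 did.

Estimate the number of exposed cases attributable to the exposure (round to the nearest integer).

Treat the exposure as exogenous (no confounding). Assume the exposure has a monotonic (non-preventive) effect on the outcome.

about 311 cases

p₁ = P(outcome | exposed) = 520/617 = 0.84279
p₀ = P(outcome | unexposed) = 1048/3090 = 0.33916
PN = (p₁ − p₀)/p₁ = (0.84279 − 0.33916) / 0.84279 ≈ 0.59758.
Attributable cases ≈ PN × (exposed cases) = 0.59758 × 520 ≈ 310.74.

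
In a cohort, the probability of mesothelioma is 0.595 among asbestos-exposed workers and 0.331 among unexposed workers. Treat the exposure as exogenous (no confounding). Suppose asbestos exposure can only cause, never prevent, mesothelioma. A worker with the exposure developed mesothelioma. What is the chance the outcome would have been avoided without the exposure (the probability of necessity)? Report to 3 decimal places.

Let p₁ = 0.595, p₀ = 0.331.
Under exogeneity and monotonicity, PN = (p₁ − p₀) / p₁.
PN = (0.595 − 0.331) / 0.595 = 0.264 / 0.595 ≈ 0.4437

PN ≈ 0.444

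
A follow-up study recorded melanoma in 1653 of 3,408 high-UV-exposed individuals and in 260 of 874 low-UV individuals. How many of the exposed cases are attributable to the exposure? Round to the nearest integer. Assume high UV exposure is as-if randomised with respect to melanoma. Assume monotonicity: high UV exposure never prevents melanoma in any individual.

about 639 cases

p₁ = P(outcome | exposed) = 1653/3408 = 0.48504
p₀ = P(outcome | unexposed) = 260/874 = 0.29748
PN = (p₁ − p₀)/p₁ = (0.48504 − 0.29748) / 0.48504 ≈ 0.38668.
Attributable cases ≈ PN × (exposed cases) = 0.38668 × 1653 ≈ 639.18.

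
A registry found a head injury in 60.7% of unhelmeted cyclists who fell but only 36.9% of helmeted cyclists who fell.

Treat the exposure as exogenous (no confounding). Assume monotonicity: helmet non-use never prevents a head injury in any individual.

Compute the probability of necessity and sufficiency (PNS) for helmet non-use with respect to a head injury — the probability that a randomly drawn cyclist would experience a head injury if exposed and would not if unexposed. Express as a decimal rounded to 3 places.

p₁ = 0.607, p₀ = 0.369.
Under exogeneity and monotonicity, PNS = p₁ − p₀.
PNS = 0.607 − 0.369 = 0.238

PNS ≈ 0.238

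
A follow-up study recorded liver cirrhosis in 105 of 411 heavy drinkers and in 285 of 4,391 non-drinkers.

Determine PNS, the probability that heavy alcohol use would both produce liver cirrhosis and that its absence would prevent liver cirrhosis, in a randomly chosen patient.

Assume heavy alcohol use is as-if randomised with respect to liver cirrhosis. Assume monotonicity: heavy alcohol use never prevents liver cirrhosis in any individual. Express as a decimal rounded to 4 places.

p₁ = P(outcome | exposed) = 105/411 = 0.25547
p₀ = P(outcome | unexposed) = 285/4391 = 0.064905
Under exogeneity and monotonicity, PNS = p₁ − p₀.
PNS = 0.25547 − 0.064905 = 0.19057

PNS ≈ 0.1906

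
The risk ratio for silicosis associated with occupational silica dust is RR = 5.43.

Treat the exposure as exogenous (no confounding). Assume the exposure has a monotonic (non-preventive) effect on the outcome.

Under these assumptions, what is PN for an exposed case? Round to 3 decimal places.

Under exogeneity and monotonicity, PN = (RR − 1) / RR = 1 − 1/RR.
PN = (5.43 − 1) / 5.43 = 4.43 / 5.43 ≈ 0.8158

PN ≈ 0.816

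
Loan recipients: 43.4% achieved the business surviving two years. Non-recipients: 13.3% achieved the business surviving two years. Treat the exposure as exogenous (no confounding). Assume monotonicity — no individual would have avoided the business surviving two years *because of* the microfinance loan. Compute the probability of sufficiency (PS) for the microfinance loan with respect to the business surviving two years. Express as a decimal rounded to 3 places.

p₁ = 0.434, p₀ = 0.133.
Under exogeneity and monotonicity, PS = (p₁ − p₀) / (1 − p₀).
PS = (0.434 − 0.133) / (1 − 0.133) = 0.301 / 0.867 ≈ 0.3472

PS ≈ 0.347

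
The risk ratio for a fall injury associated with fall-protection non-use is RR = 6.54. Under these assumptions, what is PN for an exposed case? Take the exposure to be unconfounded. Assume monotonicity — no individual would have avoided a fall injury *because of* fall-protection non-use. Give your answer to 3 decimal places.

Under exogeneity and monotonicity, PN = (RR − 1) / RR = 1 − 1/RR.
PN = (6.54 − 1) / 6.54 = 5.54 / 6.54 ≈ 0.8471

PN ≈ 0.847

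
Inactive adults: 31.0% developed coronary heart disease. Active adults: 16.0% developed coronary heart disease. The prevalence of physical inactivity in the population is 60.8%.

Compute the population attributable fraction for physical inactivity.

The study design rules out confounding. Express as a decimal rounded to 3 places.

PAF ≈ 0.363

p₁ = 0.31, p₀ = 0.16.
Overall risk P(Y=1) = π·p₁ + (1−π)·p₀ = 0.608×0.31 + 0.392×0.16 = 0.2512.
Under exogeneity, PAF = [P(Y=1) − p₀] / P(Y=1).
PAF = (0.2512 − 0.16) / 0.2512 ≈ 0.3631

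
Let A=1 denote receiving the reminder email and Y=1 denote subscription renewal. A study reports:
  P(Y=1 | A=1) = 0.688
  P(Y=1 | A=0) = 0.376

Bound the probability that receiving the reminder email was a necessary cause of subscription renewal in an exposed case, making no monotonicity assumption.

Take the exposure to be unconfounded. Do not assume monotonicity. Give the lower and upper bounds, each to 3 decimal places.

Let p₁ = 0.688, p₀ = 0.376.
Under exogeneity alone the bounds on PN are max{0,(p₁−p₀)/p₁} ≤ PN ≤ min{1,(1−p₀)/p₁}.
  lower = (p₁ − p₀)/p₁ = 0.312 / 0.688 ≈ 0.4535
  upper = min{1, (1 − p₀)/p₁} = 0.624 / 0.688 ≈ 0.9070

0.453 ≤ PN ≤ 0.907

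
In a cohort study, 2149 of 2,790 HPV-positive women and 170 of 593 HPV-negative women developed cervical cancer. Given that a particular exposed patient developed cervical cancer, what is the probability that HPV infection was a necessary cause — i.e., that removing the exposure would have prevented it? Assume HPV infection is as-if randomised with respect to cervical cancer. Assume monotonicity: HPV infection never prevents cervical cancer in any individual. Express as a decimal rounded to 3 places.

p₁ = P(outcome | exposed) = 2149/2790 = 0.77025
p₀ = P(outcome | unexposed) = 170/593 = 0.28668
Under exogeneity and monotonicity, PN = (p₁ − p₀) / p₁.
PN = (0.77025 − 0.28668) / 0.77025 = 0.48357 / 0.77025 ≈ 0.6278

PN ≈ 0.628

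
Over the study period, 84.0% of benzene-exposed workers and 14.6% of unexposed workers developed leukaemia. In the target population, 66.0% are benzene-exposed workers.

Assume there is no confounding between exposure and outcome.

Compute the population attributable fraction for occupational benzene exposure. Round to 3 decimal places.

PAF ≈ 0.758

p₁ = 0.84, p₀ = 0.146.
Overall risk P(Y=1) = π·p₁ + (1−π)·p₀ = 0.66×0.84 + 0.34×0.146 = 0.60404.
Under exogeneity, PAF = [P(Y=1) − p₀] / P(Y=1).
PAF = (0.60404 − 0.146) / 0.60404 ≈ 0.7583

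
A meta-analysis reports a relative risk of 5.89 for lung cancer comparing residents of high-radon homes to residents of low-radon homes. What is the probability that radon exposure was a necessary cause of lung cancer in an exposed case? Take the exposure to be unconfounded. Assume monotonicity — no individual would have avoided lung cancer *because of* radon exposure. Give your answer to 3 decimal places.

PN ≈ 0.830

Under exogeneity and monotonicity, PN = (RR − 1) / RR = 1 − 1/RR.
PN = (5.89 − 1) / 5.89 = 4.89 / 5.89 ≈ 0.8302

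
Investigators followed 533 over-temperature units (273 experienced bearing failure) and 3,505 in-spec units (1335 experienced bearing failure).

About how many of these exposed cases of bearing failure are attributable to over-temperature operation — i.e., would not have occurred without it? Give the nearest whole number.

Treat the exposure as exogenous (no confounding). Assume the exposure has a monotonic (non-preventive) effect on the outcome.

about 70 cases

p₁ = P(outcome | exposed) = 273/533 = 0.5122
p₀ = P(outcome | unexposed) = 1335/3505 = 0.38088
PN = (p₁ − p₀)/p₁ = (0.5122 − 0.38088) / 0.5122 ≈ 0.25637.
Attributable cases ≈ PN × (exposed cases) = 0.25637 × 273 ≈ 69.99.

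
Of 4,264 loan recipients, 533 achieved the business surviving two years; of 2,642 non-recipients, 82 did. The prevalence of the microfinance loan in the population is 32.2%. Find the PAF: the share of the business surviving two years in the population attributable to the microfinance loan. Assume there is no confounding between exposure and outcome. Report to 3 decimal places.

p₁ = P(outcome | exposed) = 533/4264 = 0.125
p₀ = P(outcome | unexposed) = 82/2642 = 0.031037
Overall risk P(Y=1) = π·p₁ + (1−π)·p₀ = 0.322×0.125 + 0.678×0.031037 = 0.061293.
Under exogeneity, PAF = [P(Y=1) − p₀] / P(Y=1).
PAF = (0.061293 − 0.031037) / 0.061293 ≈ 0.4936

PAF ≈ 0.494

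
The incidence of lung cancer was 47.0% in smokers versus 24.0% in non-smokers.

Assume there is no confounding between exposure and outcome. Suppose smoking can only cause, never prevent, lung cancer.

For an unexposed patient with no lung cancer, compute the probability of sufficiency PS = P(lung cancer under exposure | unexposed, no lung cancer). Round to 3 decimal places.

p₁ = 0.47, p₀ = 0.24.
Under exogeneity and monotonicity, PS = (p₁ − p₀) / (1 − p₀).
PS = (0.47 − 0.24) / (1 − 0.24) = 0.23 / 0.76 ≈ 0.3026

PS ≈ 0.303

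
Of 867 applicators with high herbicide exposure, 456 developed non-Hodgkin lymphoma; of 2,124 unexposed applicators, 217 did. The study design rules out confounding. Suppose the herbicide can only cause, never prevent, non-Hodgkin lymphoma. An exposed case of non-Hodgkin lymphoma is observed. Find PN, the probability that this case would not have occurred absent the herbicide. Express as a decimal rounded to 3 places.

p₁ = P(outcome | exposed) = 456/867 = 0.52595
p₀ = P(outcome | unexposed) = 217/2124 = 0.10217
Under exogeneity and monotonicity, PN = (p₁ − p₀) / p₁.
PN = (0.52595 − 0.10217) / 0.52595 = 0.42379 / 0.52595 ≈ 0.8058

PN ≈ 0.806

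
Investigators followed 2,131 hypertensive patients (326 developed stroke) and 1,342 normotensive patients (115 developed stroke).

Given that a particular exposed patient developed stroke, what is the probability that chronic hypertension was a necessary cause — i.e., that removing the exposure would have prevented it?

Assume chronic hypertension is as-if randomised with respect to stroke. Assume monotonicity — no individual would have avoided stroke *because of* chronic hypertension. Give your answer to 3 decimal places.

PN ≈ 0.440

p₁ = P(outcome | exposed) = 326/2131 = 0.15298
p₀ = P(outcome | unexposed) = 115/1342 = 0.085693
Under exogeneity and monotonicity, PN = (p₁ − p₀) / p₁.
PN = (0.15298 − 0.085693) / 0.15298 = 0.067287 / 0.15298 ≈ 0.4398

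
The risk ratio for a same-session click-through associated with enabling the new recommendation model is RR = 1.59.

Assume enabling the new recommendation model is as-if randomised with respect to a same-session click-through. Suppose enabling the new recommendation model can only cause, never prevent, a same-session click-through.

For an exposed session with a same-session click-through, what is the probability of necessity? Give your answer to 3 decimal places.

PN ≈ 0.371

Under exogeneity and monotonicity, PN = (RR − 1) / RR = 1 − 1/RR.
PN = (1.59 − 1) / 1.59 = 0.59 / 1.59 ≈ 0.3711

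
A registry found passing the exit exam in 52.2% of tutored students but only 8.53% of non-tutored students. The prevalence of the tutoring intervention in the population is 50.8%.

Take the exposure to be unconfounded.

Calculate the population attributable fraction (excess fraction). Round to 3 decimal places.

PAF ≈ 0.722

p₁ = 0.522, p₀ = 0.0853.
Overall risk P(Y=1) = π·p₁ + (1−π)·p₀ = 0.508×0.522 + 0.492×0.0853 = 0.30714.
Under exogeneity, PAF = [P(Y=1) − p₀] / P(Y=1).
PAF = (0.30714 − 0.0853) / 0.30714 ≈ 0.7223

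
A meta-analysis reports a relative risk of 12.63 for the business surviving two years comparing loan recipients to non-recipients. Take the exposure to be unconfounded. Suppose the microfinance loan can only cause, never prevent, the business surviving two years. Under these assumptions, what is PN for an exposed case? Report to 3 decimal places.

PN ≈ 0.921

Under exogeneity and monotonicity, PN = (RR − 1) / RR = 1 − 1/RR.
PN = (12.63 − 1) / 12.63 = 11.63 / 12.63 ≈ 0.9208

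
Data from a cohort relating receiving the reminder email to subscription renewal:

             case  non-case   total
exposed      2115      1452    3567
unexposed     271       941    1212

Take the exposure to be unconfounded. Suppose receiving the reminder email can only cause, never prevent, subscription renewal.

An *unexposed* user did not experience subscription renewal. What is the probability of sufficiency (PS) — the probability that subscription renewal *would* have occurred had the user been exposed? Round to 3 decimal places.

p₁ = P(outcome | exposed) = 2115/3567 = 0.59294
p₀ = P(outcome | unexposed) = 271/1212 = 0.2236
Under exogeneity and monotonicity, PS = (p₁ − p₀) / (1 − p₀).
PS = (0.59294 − 0.2236) / (1 − 0.2236) = 0.36934 / 0.7764 ≈ 0.4757

PS ≈ 0.476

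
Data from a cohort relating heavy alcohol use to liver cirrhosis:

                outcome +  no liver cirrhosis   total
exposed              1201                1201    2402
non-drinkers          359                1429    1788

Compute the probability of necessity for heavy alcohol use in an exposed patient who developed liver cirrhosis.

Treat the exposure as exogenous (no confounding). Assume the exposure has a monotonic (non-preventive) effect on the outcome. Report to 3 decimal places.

p₁ = P(outcome | exposed) = 1201/2402 = 0.5
p₀ = P(outcome | unexposed) = 359/1788 = 0.20078
Under exogeneity and monotonicity, PN = (p₁ − p₀)/p₁.
PN = (0.5 − 0.20078) / 0.5 ≈ 0.5984

PN ≈ 0.598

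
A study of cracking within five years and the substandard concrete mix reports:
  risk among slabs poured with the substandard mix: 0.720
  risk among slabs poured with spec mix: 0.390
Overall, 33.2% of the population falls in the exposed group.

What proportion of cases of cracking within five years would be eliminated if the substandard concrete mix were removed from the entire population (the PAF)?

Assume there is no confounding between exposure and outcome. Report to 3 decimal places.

Let p₁ = 0.72, p₀ = 0.39.
Overall risk P(Y=1) = π·p₁ + (1−π)·p₀ = 0.332×0.72 + 0.668×0.39 = 0.49956.
Under exogeneity, PAF = [P(Y=1) − p₀] / P(Y=1).
PAF = (0.49956 − 0.39) / 0.49956 ≈ 0.2193

PAF ≈ 0.219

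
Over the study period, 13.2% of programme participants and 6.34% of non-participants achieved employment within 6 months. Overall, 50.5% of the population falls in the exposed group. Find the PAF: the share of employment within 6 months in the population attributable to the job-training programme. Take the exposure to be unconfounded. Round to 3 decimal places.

PAF ≈ 0.353

p₁ = 0.132, p₀ = 0.0634.
Overall risk P(Y=1) = π·p₁ + (1−π)·p₀ = 0.505×0.132 + 0.495×0.0634 = 0.098043.
Under exogeneity, PAF = [P(Y=1) − p₀] / P(Y=1).
PAF = (0.098043 − 0.0634) / 0.098043 ≈ 0.3533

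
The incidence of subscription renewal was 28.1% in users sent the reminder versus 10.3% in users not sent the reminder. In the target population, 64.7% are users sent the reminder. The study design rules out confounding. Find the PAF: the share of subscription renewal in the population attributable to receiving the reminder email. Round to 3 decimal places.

p₁ = 0.281, p₀ = 0.103.
Overall risk P(Y=1) = π·p₁ + (1−π)·p₀ = 0.647×0.281 + 0.353×0.103 = 0.21817.
Under exogeneity, PAF = [P(Y=1) − p₀] / P(Y=1).
PAF = (0.21817 − 0.103) / 0.21817 ≈ 0.5279

PAF ≈ 0.528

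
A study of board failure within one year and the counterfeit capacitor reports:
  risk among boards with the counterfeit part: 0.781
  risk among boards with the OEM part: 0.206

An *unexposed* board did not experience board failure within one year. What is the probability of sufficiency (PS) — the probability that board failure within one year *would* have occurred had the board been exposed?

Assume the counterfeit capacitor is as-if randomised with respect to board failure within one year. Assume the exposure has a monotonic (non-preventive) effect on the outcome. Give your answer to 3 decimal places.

PS ≈ 0.724

Let p₁ = 0.781, p₀ = 0.206.
Under exogeneity and monotonicity, PS = (p₁ − p₀) / (1 − p₀).
PS = (0.781 − 0.206) / (1 − 0.206) = 0.575 / 0.794 ≈ 0.7242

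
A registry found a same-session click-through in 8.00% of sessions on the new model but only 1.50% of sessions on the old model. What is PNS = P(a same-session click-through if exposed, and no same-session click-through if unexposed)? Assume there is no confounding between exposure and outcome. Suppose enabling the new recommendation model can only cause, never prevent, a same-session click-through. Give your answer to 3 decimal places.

PNS ≈ 0.065

p₁ = 0.08, p₀ = 0.015.
Under exogeneity and monotonicity, PNS = p₁ − p₀.
PNS = 0.08 − 0.015 = 0.065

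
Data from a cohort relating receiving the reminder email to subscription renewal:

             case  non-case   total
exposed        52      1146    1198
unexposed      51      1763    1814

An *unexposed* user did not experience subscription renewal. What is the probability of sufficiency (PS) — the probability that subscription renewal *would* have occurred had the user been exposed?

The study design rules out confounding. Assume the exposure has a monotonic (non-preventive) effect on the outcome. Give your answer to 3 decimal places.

p₁ = P(outcome | exposed) = 52/1198 = 0.043406
p₀ = P(outcome | unexposed) = 51/1814 = 0.028115
Under exogeneity and monotonicity, PS = (p₁ − p₀) / (1 − p₀).
PS = (0.043406 − 0.028115) / (1 − 0.028115) = 0.015291 / 0.97189 ≈ 0.0157

PS ≈ 0.016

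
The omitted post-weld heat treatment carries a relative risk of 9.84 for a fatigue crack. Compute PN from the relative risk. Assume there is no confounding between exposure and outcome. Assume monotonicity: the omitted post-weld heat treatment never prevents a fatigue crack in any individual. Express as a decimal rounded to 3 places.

Under exogeneity and monotonicity, PN = (RR − 1) / RR = 1 − 1/RR.
PN = (9.84 − 1) / 9.84 = 8.84 / 9.84 ≈ 0.8984

PN ≈ 0.898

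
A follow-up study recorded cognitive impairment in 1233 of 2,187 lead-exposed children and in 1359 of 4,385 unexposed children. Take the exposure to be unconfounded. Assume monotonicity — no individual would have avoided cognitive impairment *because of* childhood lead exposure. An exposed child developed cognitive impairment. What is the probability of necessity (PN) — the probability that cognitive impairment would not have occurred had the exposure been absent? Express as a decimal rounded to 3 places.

PN ≈ 0.450

p₁ = P(outcome | exposed) = 1233/2187 = 0.56379
p₀ = P(outcome | unexposed) = 1359/4385 = 0.30992
Under exogeneity and monotonicity, PN = (p₁ − p₀) / p₁.
PN = (0.56379 − 0.30992) / 0.56379 = 0.25387 / 0.56379 ≈ 0.4503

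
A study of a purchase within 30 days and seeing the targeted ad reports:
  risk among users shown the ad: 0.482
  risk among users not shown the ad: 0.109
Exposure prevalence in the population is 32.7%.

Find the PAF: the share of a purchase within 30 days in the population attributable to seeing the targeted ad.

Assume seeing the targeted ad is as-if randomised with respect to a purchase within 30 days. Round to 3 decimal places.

PAF ≈ 0.528

Let p₁ = 0.482, p₀ = 0.109.
Overall risk P(Y=1) = π·p₁ + (1−π)·p₀ = 0.327×0.482 + 0.673×0.109 = 0.23097.
Under exogeneity, PAF = [P(Y=1) − p₀] / P(Y=1).
PAF = (0.23097 − 0.109) / 0.23097 ≈ 0.5281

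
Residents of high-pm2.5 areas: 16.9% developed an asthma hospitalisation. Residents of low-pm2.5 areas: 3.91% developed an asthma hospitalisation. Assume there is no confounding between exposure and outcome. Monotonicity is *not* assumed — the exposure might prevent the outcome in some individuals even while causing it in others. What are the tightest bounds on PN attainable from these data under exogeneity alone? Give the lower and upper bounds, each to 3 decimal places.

p₁ = 0.169, p₀ = 0.0391.
Under exogeneity alone the bounds on PN are max{0,(p₁−p₀)/p₁} ≤ PN ≤ min{1,(1−p₀)/p₁}.
  lower = (p₁ − p₀)/p₁ = 0.1299 / 0.169 ≈ 0.7686
  upper = min{1, (1 − p₀)/p₁} = 0.9609 / 0.169 ≈ 5.6858 → capped at 1

0.769 ≤ PN ≤ 1.000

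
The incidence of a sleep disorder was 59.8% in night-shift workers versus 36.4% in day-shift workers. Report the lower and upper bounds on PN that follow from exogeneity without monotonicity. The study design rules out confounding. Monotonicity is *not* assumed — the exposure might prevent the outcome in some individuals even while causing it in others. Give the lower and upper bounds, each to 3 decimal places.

p₁ = 0.598, p₀ = 0.364.
Under exogeneity alone the bounds on PN are max{0,(p₁−p₀)/p₁} ≤ PN ≤ min{1,(1−p₀)/p₁}.
  lower = (p₁ − p₀)/p₁ = 0.234 / 0.598 ≈ 0.3913
  upper = min{1, (1 − p₀)/p₁} = 0.636 / 0.598 ≈ 1.0635 → capped at 1

0.391 ≤ PN ≤ 1.000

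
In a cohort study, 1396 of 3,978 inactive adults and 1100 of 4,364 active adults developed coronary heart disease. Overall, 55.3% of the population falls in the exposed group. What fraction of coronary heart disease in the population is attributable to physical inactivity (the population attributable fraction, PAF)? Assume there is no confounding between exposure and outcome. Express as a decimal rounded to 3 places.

p₁ = P(outcome | exposed) = 1396/3978 = 0.35093
p₀ = P(outcome | unexposed) = 1100/4364 = 0.25206
Overall risk P(Y=1) = π·p₁ + (1−π)·p₀ = 0.553×0.35093 + 0.447×0.25206 = 0.30674.
Under exogeneity, PAF = [P(Y=1) − p₀] / P(Y=1).
PAF = (0.30674 − 0.25206) / 0.30674 ≈ 0.1782

PAF ≈ 0.178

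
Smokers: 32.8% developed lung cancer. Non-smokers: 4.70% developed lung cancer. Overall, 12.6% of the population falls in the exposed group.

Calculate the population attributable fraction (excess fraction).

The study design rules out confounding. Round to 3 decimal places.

p₁ = 0.328, p₀ = 0.047.
Overall risk P(Y=1) = π·p₁ + (1−π)·p₀ = 0.126×0.328 + 0.874×0.047 = 0.082406.
Under exogeneity, PAF = [P(Y=1) − p₀] / P(Y=1).
PAF = (0.082406 − 0.047) / 0.082406 ≈ 0.4297

PAF ≈ 0.430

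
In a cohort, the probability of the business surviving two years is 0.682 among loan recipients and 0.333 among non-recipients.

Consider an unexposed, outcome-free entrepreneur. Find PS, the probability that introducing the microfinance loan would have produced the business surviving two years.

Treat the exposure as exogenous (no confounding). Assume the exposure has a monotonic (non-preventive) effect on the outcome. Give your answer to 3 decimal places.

Let p₁ = 0.682, p₀ = 0.333.
Under exogeneity and monotonicity, PS = (p₁ − p₀) / (1 − p₀).
PS = (0.682 − 0.333) / (1 − 0.333) = 0.349 / 0.667 ≈ 0.5232

PS ≈ 0.523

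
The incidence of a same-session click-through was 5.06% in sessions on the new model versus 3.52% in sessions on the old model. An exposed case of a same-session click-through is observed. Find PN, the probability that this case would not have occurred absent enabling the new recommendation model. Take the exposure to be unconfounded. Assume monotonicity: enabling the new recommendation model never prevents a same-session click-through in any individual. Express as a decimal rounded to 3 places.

PN ≈ 0.304

p₁ = 0.0506, p₀ = 0.0352.
Under exogeneity and monotonicity, PN = (p₁ − p₀) / p₁.
PN = (0.0506 − 0.0352) / 0.0506 = 0.0154 / 0.0506 ≈ 0.3043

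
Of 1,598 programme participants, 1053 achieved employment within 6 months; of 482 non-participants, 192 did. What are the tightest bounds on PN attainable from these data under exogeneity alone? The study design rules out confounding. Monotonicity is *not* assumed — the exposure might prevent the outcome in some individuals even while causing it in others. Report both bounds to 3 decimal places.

p₁ = P(outcome | exposed) = 1053/1598 = 0.65895
p₀ = P(outcome | unexposed) = 192/482 = 0.39834
Under exogeneity alone the bounds on PN are max{0,(p₁−p₀)/p₁} ≤ PN ≤ min{1,(1−p₀)/p₁}.
  lower = (p₁ − p₀)/p₁ = 0.26061 / 0.65895 ≈ 0.3955
  upper = min{1, (1 − p₀)/p₁} = 0.60166 / 0.65895 ≈ 0.9131

0.395 ≤ PN ≤ 0.913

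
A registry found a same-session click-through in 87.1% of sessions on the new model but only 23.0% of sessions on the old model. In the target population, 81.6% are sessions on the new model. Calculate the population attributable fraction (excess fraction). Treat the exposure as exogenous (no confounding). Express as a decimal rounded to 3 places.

PAF ≈ 0.695

p₁ = 0.871, p₀ = 0.23.
Overall risk P(Y=1) = π·p₁ + (1−π)·p₀ = 0.816×0.871 + 0.184×0.23 = 0.75306.
Under exogeneity, PAF = [P(Y=1) − p₀] / P(Y=1).
PAF = (0.75306 − 0.23) / 0.75306 ≈ 0.6946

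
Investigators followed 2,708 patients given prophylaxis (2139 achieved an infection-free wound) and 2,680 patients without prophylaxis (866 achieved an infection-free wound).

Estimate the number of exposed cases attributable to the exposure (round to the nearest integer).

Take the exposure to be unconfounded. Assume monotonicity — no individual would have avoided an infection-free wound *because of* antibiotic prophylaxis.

p₁ = P(outcome | exposed) = 2139/2708 = 0.78988
p₀ = P(outcome | unexposed) = 866/2680 = 0.32313
PN = (p₁ − p₀)/p₁ = (0.78988 − 0.32313) / 0.78988 ≈ 0.59091.
Attributable cases ≈ PN × (exposed cases) = 0.59091 × 2139 ≈ 1263.95.

about 1264 cases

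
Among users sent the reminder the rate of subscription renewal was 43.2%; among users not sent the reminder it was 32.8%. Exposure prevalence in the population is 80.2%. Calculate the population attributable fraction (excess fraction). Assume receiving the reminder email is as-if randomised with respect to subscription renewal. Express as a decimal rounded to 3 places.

p₁ = 0.432, p₀ = 0.328.
Overall risk P(Y=1) = π·p₁ + (1−π)·p₀ = 0.802×0.432 + 0.198×0.328 = 0.41141.
Under exogeneity, PAF = [P(Y=1) − p₀] / P(Y=1).
PAF = (0.41141 − 0.328) / 0.41141 ≈ 0.2027

PAF ≈ 0.203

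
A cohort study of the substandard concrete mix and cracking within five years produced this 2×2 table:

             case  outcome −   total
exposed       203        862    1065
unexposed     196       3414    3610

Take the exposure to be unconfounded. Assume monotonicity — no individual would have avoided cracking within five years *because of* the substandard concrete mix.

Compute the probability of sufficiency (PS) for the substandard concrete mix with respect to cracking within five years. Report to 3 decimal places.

p₁ = P(outcome | exposed) = 203/1065 = 0.19061
p₀ = P(outcome | unexposed) = 196/3610 = 0.054294
Under exogeneity and monotonicity, PS = (p₁ − p₀)/(1 − p₀).
PS = (0.19061 − 0.054294) / 0.94571 ≈ 0.1441

PS ≈ 0.144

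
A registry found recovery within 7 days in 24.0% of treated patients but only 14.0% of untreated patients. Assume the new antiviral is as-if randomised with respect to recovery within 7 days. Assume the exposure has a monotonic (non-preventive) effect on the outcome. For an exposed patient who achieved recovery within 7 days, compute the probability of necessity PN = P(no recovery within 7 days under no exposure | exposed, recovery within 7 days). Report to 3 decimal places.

PN ≈ 0.417

p₁ = 0.24, p₀ = 0.14.
Under exogeneity and monotonicity, PN = (p₁ − p₀) / p₁.
PN = (0.24 − 0.14) / 0.24 = 0.1 / 0.24 ≈ 0.4167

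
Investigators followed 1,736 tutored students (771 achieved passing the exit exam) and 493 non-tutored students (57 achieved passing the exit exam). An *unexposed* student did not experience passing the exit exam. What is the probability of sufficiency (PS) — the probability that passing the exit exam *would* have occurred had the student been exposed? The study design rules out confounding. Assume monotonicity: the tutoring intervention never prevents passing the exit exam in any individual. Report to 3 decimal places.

PS ≈ 0.371

p₁ = P(outcome | exposed) = 771/1736 = 0.44412
p₀ = P(outcome | unexposed) = 57/493 = 0.11562
Under exogeneity and monotonicity, PS = (p₁ − p₀) / (1 − p₀).
PS = (0.44412 − 0.11562) / (1 − 0.11562) = 0.32851 / 0.88438 ≈ 0.3715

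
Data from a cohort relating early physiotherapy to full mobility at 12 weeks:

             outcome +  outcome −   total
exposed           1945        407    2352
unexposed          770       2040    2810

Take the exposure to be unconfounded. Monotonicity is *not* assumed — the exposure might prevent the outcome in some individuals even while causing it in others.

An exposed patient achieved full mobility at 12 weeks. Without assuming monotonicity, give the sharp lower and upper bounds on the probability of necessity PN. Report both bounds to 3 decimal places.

0.669 ≤ PN ≤ 0.878

p₁ = P(outcome | exposed) = 1945/2352 = 0.82696
p₀ = P(outcome | unexposed) = 770/2810 = 0.27402
Under exogeneity alone the bounds on PN are max{0,(p₁−p₀)/p₁} ≤ PN ≤ min{1,(1−p₀)/p₁}.
  lower = (p₁ − p₀)/p₁ = 0.55293 / 0.82696 ≈ 0.6686
  upper = min{1, (1 − p₀)/p₁} = 0.72598 / 0.82696 ≈ 0.8779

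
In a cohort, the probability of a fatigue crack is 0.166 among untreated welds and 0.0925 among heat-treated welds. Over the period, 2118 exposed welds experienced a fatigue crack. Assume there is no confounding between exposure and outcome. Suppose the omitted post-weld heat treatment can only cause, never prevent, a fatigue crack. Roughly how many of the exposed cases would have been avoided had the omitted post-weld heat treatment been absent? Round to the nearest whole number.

Let p₁ = 0.166, p₀ = 0.0925.
PN = (p₁ − p₀)/p₁ = (0.166 − 0.0925) / 0.166 ≈ 0.44277.
Attributable cases ≈ PN × (exposed cases) = 0.44277 × 2118 ≈ 937.79.

about 938 cases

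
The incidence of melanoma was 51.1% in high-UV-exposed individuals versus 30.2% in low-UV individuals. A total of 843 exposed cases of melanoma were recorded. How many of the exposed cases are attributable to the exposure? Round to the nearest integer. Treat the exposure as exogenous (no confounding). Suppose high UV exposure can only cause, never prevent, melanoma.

about 345 cases

p₁ = 0.511, p₀ = 0.302.
PN = (p₁ − p₀)/p₁ = (0.511 − 0.302) / 0.511 ≈ 0.40900.
Attributable cases ≈ PN × (exposed cases) = 0.40900 × 843 ≈ 344.79.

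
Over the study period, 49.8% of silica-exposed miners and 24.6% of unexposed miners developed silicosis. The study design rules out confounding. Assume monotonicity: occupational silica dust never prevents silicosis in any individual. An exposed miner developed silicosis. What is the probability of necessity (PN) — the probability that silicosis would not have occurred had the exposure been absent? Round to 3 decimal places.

p₁ = 0.498, p₀ = 0.246.
Under exogeneity and monotonicity, PN = (p₁ − p₀) / p₁.
PN = (0.498 − 0.246) / 0.498 = 0.252 / 0.498 ≈ 0.5060

PN ≈ 0.506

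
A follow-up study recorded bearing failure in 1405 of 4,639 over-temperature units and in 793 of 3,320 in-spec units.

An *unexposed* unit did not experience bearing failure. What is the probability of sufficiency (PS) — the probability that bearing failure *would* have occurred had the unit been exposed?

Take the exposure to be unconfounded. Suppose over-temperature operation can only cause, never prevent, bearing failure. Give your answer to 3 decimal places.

p₁ = P(outcome | exposed) = 1405/4639 = 0.30287
p₀ = P(outcome | unexposed) = 793/3320 = 0.23886
Under exogeneity and monotonicity, PS = (p₁ − p₀) / (1 − p₀).
PS = (0.30287 − 0.23886) / (1 − 0.23886) = 0.064012 / 0.76114 ≈ 0.0841

PS ≈ 0.084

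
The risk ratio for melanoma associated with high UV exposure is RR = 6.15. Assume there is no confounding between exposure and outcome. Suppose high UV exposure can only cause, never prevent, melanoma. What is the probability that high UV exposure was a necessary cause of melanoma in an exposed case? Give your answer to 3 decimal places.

PN ≈ 0.837

Under exogeneity and monotonicity, PN = (RR − 1) / RR = 1 − 1/RR.
PN = (6.15 − 1) / 6.15 = 5.15 / 6.15 ≈ 0.8374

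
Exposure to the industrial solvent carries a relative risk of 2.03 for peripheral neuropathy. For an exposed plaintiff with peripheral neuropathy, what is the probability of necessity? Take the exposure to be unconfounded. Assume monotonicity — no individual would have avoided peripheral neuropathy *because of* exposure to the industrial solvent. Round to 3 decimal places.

Under exogeneity and monotonicity, PN = (RR − 1) / RR = 1 − 1/RR.
PN = (2.03 − 1) / 2.03 = 1.03 / 2.03 ≈ 0.5074

PN ≈ 0.507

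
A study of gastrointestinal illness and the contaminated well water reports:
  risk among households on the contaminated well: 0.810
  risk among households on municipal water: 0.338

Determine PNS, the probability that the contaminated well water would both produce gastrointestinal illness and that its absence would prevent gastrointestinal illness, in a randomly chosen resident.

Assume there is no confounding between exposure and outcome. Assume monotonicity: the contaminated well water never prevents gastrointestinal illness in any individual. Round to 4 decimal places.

Let p₁ = 0.81, p₀ = 0.338.
Under exogeneity and monotonicity, PNS = p₁ − p₀.
PNS = 0.81 − 0.338 = 0.472

PNS ≈ 0.4720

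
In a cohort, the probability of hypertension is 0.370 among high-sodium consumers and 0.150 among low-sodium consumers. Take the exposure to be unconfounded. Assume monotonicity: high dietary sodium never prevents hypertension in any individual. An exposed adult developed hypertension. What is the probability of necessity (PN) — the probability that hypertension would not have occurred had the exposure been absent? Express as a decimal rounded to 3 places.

PN ≈ 0.595

Let p₁ = 0.37, p₀ = 0.15.
Under exogeneity and monotonicity, PN = (p₁ − p₀) / p₁.
PN = (0.37 − 0.15) / 0.37 = 0.22 / 0.37 ≈ 0.5946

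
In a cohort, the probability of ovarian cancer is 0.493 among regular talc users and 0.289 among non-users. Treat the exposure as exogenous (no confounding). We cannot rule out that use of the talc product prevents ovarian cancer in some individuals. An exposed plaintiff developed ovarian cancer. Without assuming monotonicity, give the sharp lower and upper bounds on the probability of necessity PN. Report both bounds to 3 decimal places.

Let p₁ = 0.493, p₀ = 0.289.
Under exogeneity alone the bounds on PN are max{0,(p₁−p₀)/p₁} ≤ PN ≤ min{1,(1−p₀)/p₁}.
  lower = (p₁ − p₀)/p₁ = 0.204 / 0.493 ≈ 0.4138
  upper = min{1, (1 − p₀)/p₁} = 0.711 / 0.493 ≈ 1.4422 → capped at 1

0.414 ≤ PN ≤ 1.000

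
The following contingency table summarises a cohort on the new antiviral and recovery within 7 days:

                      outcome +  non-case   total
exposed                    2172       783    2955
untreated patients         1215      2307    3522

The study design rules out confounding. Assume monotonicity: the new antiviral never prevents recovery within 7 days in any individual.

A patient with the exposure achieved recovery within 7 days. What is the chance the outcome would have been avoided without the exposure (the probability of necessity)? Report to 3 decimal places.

PN ≈ 0.531

p₁ = P(outcome | exposed) = 2172/2955 = 0.73503
p₀ = P(outcome | unexposed) = 1215/3522 = 0.34497
Under exogeneity and monotonicity, PN = (p₁ − p₀)/p₁.
PN = (0.73503 − 0.34497) / 0.73503 ≈ 0.5307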